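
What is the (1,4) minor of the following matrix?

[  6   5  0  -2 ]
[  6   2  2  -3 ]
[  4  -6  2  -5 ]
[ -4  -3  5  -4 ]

-272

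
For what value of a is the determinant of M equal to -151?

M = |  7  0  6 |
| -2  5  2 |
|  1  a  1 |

a = 6

Expanding along the row containing a, det(M) is linear in a: det(M) = (-26)·a + (5).
Set (-26)·a + (5) = -151  ⇒  (-26)·a = -156  ⇒  a = 6.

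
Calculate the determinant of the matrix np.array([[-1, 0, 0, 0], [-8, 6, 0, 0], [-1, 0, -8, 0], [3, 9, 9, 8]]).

384

The matrix is lower triangular, so the determinant is the product of the diagonal entries:
det = (-1) · (6) · (-8) · (8) = 384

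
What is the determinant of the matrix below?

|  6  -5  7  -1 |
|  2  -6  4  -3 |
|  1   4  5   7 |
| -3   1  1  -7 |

Expand along row 1:
  + (6) · M_11   where M_11 = det([-6 4 -3; 4 5 7; 1 1 -7]) = 395
  − (-5) · M_12   where M_12 = det([2 4 -3; 1 5 7; -3 1 -7]) = -188
  + (7) · M_13   where M_13 = det([2 -6 -3; 1 4 7; -3 1 -7]) = -25
  − (-1) · M_14   where M_14 = det([2 -6 4; 1 4 5; -3 1 1]) = 146
det = (+1)·(6)·(395) + (-1)·(-5)·(-188) + (+1)·(7)·(-25) + (-1)·(-1)·(146) = 1401

The determinant is 1401.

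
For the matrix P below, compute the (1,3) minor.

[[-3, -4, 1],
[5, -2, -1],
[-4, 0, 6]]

-8

Delete row 1 and column 3; the remaining 2×2 submatrix is [5 -2; -4 0].
Its determinant is 5·0 − (-2)·(-4) = -8.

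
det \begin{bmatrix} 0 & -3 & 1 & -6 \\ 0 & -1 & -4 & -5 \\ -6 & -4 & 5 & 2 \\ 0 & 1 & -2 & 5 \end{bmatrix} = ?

Expand along column 1 (it has 3 zeros):
  + (-6) · M_31   where M_31 = det([-3 1 -6; -1 -4 -5; 1 -2 5]) = 54
det = (+1)·(-6)·(54) = -324

-324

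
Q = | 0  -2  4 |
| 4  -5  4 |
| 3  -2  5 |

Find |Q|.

Expand along row 1:
  − (-2) · |4 4; 3 5| = −(-2)·(20 − 12) = 16
  + 4 · |4 -5; 3 -2| = 4·(-8 − (-15)) = 28
Sum: (16) + (28) = 44

44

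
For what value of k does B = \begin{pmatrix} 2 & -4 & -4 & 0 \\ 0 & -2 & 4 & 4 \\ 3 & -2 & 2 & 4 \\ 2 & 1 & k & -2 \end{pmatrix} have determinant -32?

-4

Expanding along the column containing k, det(B) is linear in k: det(B) = (48)·k + (160).
Set (48)·k + (160) = -32  ⇒  (48)·k = -192  ⇒  k = -4.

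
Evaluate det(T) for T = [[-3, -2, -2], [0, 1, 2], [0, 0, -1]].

T is upper triangular, so det(T) is the product of the diagonal entries:
det = (-3) · (1) · (-1) = 3

The determinant is 3.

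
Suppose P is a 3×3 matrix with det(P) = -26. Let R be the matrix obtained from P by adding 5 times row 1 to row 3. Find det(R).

The determinant is -26.

Adding a multiple of one row to another leaves the determinant unchanged.
det(R) = (1)·(-26) = -26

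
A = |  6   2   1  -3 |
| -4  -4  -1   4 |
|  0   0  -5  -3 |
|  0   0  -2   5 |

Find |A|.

A is block upper-triangular with a 2×2 block and a 2×2 block on the diagonal, so its determinant equals the product of the determinants of the diagonal blocks.
det of the 2×2 block = -16
det of the 2×2 block = -31
det = (-16)·(-31) = 496

det(A) = 496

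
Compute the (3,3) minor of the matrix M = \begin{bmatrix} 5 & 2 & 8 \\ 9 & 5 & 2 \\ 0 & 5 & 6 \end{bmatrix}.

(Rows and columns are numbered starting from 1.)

7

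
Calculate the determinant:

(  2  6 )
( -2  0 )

The determinant is 12.

det = 2·0 − 6·(-2) = 0 − (-12) = 12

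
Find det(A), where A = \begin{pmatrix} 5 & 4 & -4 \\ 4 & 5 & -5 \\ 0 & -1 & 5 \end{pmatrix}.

36

Expand along column 1:
  + 5 · |5 -5; -1 5| = 5·(25 − 5) = 100
  − 4 · |4 -4; -1 5| = −4·(20 − 4) = -64
Sum: (100) + (-64) = 36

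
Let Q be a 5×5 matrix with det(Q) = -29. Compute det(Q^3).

det(Q^3) = (det Q)^3 = (-29)^3 = -24389

-24389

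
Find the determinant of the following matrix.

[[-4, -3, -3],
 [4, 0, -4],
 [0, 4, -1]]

-124

Expand along column 1:
  + (-4) · |0 -4; 4 -1| = (-4)·(0 − (-16)) = -64
  − 4 · |-3 -3; 4 -1| = −4·(3 − (-12)) = -60
Sum: (-64) + (-60) = -124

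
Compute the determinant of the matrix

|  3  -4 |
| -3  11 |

21

det = 3·11 − (-4)·(-3) = 33 − 12 = 21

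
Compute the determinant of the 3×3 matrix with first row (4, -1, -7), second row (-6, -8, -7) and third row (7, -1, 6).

Expand along column 1:
  + 4 · |-8 -7; -1 6| = 4·(-48 − 7) = -220
  − (-6) · |-1 -7; -1 6| = −(-6)·(-6 − 7) = -78
  + 7 · |-1 -7; -8 -7| = 7·(7 − 56) = -343
Sum: (-220) + (-78) + (-343) = -641

-641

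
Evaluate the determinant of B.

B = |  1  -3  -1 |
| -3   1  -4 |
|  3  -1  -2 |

det(B) = 48

Expand along row 1:
  + 1 · |1 -4; -1 -2| = 1·(-2 − 4) = -6
  − (-3) · |-3 -4; 3 -2| = −(-3)·(6 − (-12)) = 54
  + (-1) · |-3 1; 3 -1| = (-1)·(3 − 3) = 0
Sum: (-6) + (54) + (0) = 48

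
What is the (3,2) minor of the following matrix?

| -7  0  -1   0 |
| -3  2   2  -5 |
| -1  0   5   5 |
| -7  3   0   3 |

The minor is -86.

Delete row 3 and column 2; the remaining 3×3 submatrix is [-7 -1 0; -3 2 -5; -7 0 3].
Its determinant is -86.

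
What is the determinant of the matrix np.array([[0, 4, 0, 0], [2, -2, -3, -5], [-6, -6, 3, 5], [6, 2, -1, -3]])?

Expand along row 1 (it has 3 zeros):
  − (4) · M_12   where M_12 = det([2 -3 -5; -6 3 5; 6 -1 -3]) = 16
det = (-1)·(4)·(16) = -64

-64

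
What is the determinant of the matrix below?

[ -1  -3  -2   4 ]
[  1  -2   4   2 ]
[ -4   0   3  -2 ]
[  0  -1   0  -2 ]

Expand along row 4 (it has 2 zeros):
  + (-1) · M_42   where M_42 = det([-1 -2 4; 1 4 2; -4 3 -2]) = 102
  + (-2) · M_44   where M_44 = det([-1 -3 -2; 1 -2 4; -4 0 3]) = 79
det = (+1)·(-1)·(102) + (+1)·(-2)·(79) = -260

-260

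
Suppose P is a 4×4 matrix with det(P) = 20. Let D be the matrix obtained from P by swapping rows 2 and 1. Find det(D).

Swapping two rows multiplies the determinant by −1.
det(D) = (-1)·(20) = -20

det(D) = -20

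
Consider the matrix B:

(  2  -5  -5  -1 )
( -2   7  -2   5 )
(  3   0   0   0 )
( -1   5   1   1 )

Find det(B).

-216

Expand along row 3 (it has 3 zeros):
  + (3) · M_31   where M_31 = det([-5 -5 -1; 7 -2 5; 5 1 1]) = -72
det = (+1)·(3)·(-72) = -216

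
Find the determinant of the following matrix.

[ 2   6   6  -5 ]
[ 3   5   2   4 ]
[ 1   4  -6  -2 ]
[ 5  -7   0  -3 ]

Expand along row 4 (it has 1 zero):
  − (5) · M_41   where M_41 = det([6 6 -5; 5 2 4; 4 -6 -2]) = 466
  + (-7) · M_42   where M_42 = det([2 6 -5; 3 2 4; 1 -6 -2]) = 200
  + (-3) · M_44   where M_44 = det([2 6 6; 3 5 2; 1 4 -6]) = 86
det = (-1)·(5)·(466) + (+1)·(-7)·(200) + (+1)·(-3)·(86) = -3988

-3988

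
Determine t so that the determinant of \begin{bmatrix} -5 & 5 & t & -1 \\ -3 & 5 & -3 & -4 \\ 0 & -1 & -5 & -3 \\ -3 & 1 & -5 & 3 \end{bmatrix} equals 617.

Expanding along the row containing t, det(M) is linear in t: det(M) = (57)·t + (389).
Set (57)·t + (389) = 617  ⇒  (57)·t = 228  ⇒  t = 4.

4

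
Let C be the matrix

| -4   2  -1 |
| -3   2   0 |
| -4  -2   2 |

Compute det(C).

Expand along column 3:
  + (-1) · |-3 2; -4 -2| = (-1)·(6 − (-8)) = -14
  + 2 · |-4 2; -3 2| = 2·(-8 − (-6)) = -4
Sum: (-14) + (-4) = -18

det(C) = -18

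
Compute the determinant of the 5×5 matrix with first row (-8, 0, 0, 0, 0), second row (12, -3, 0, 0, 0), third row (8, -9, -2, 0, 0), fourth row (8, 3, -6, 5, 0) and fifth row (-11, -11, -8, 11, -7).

1680

The matrix is lower triangular, so the determinant is the product of the diagonal entries:
det = (-8) · (-3) · (-2) · (5) · (-7) = 1680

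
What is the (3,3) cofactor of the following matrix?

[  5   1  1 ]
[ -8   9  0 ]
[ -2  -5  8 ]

53

Delete row 3 and column 3; the remaining 2×2 submatrix is [5 1; -8 9].
Its determinant is 5·9 − 1·(-8) = 53.
The cofactor carries sign (−1)^(3+3) = +1, so C_{3,3} = +(53) = 53.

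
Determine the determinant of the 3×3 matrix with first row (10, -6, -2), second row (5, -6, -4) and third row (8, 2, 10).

Expand along row 1:
  + 10 · |-6 -4; 2 10| = 10·(-60 − (-8)) = -520
  − (-6) · |5 -4; 8 10| = −(-6)·(50 − (-32)) = 492
  + (-2) · |5 -6; 8 2| = (-2)·(10 − (-48)) = -116
Sum: (-520) + (492) + (-116) = -144

-144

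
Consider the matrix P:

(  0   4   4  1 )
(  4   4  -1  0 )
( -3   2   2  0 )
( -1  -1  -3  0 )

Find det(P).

Expand along column 4 (it has 3 zeros):
  − (1) · M_14   where M_14 = det([4 4 -1; -3 2 2; -1 -1 -3]) = -65
det = (-1)·(1)·(-65) = 65

det(P) = 65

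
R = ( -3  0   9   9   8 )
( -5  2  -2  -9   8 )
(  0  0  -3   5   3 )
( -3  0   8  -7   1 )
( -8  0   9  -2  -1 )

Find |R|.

|R| = 4528

Expand along column 2 (it has 4 zeros):
  + (2) · M_22   where M_22 = det([-3 9 9 8; 0 -3 5 3; -3 8 -7 1; -8 9 -2 -1]) = 2264
det = (+1)·(2)·(2264) = 4528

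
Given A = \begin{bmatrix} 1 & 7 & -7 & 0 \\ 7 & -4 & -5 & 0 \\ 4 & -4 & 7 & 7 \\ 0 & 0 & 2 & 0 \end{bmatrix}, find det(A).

742

Expand along row 4 (it has 3 zeros):
  − (2) · M_43   where M_43 = det([1 7 0; 7 -4 0; 4 -4 7]) = -371
det = (-1)·(2)·(-371) = 742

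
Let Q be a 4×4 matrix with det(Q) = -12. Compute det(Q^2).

det(Q^2) = (det Q)^2 = (-12)^2 = 144

The determinant is 144.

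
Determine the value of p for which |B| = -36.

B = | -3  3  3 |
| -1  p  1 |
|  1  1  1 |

p = 7

Expanding along the column containing p, det(B) is linear in p: det(B) = (-6)·p + (6).
Set (-6)·p + (6) = -36  ⇒  (-6)·p = -42  ⇒  p = 7.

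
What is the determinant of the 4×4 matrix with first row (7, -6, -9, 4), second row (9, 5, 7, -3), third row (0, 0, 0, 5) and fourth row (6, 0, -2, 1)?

Expand along row 3 (it has 3 zeros):
  − (5) · M_34   where M_34 = det([7 -6 -9; 9 5 7; 6 0 -2]) = -160
det = (-1)·(5)·(-160) = 800

The determinant is 800.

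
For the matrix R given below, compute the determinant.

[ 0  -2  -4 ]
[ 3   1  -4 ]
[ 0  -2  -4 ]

0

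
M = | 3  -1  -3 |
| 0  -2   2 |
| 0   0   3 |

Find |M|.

The determinant is -18.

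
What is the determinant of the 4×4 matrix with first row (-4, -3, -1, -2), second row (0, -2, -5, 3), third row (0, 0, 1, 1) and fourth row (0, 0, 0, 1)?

The matrix is upper triangular, so the determinant is the product of the diagonal entries:
det = (-4) · (-2) · (1) · (1) = 8

8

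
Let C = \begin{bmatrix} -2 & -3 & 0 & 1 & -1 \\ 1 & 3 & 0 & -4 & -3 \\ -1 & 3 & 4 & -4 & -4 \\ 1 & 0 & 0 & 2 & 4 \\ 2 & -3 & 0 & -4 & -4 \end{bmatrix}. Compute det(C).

Expand along column 3 (it has 4 zeros):
  + (4) · M_33   where M_33 = det([-2 -3 1 -1; 1 3 -4 -3; 1 0 2 4; 2 -3 -4 -4]) = -57
det = (+1)·(4)·(-57) = -228

det(C) = -228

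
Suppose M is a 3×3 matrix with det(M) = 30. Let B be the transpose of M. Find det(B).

30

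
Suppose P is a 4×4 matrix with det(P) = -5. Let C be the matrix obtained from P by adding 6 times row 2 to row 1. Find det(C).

Adding a multiple of one row to another leaves the determinant unchanged.
det(C) = (1)·(-5) = -5

|C| = -5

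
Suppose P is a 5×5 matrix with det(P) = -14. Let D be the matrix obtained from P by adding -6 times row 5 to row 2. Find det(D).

Adding a multiple of one row to another leaves the determinant unchanged.
det(D) = (1)·(-14) = -14

-14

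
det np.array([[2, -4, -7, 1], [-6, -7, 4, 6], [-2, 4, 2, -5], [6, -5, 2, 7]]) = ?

-1154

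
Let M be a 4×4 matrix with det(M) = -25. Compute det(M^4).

det(M^4) = (det M)^4 = (-25)^4 = 390625

The determinant is 390625.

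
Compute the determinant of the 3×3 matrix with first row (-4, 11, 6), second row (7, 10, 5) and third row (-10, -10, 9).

Expand along row 1:
  + (-4) · |10 5; -10 9| = (-4)·(90 − (-50)) = -560
  − 11 · |7 5; -10 9| = −11·(63 − (-50)) = -1243
  + 6 · |7 10; -10 -10| = 6·(-70 − (-100)) = 180
Sum: (-560) + (-1243) + (180) = -1623

-1623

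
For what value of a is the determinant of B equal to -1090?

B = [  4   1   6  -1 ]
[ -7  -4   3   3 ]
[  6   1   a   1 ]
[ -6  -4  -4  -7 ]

Expanding along the column containing a, det(B) is linear in a: det(B) = (89)·a + (-1268).
Set (89)·a + (-1268) = -1090  ⇒  (89)·a = 178  ⇒  a = 2.

a = 2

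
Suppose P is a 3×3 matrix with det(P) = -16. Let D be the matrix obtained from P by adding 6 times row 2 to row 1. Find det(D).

|D| = -16

Adding a multiple of one row to another leaves the determinant unchanged.
det(D) = (1)·(-16) = -16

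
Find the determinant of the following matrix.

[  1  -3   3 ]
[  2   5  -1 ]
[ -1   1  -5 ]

-36

Expand along row 1:
  + 1 · |5 -1; 1 -5| = 1·(-25 − (-1)) = -24
  − (-3) · |2 -1; -1 -5| = −(-3)·(-10 − 1) = -33
  + 3 · |2 5; -1 1| = 3·(2 − (-5)) = 21
Sum: (-24) + (-33) + (21) = -36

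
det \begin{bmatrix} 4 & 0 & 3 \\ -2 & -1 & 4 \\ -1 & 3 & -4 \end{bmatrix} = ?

-53

Expand along row 1:
  + 4 · |-1 4; 3 -4| = 4·(4 − 12) = -32
  + 3 · |-2 -1; -1 3| = 3·(-6 − 1) = -21
Sum: (-32) + (-21) = -53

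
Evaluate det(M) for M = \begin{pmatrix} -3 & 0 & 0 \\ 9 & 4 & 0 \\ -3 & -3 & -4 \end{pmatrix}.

M is lower triangular, so det(M) is the product of the diagonal entries:
det = (-3) · (4) · (-4) = 48

The determinant is 48.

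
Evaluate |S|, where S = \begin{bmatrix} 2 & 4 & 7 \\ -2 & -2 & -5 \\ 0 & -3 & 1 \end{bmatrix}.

The determinant is 16.

Expand along column 1:
  + 2 · |-2 -5; -3 1| = 2·(-2 − 15) = -34
  − (-2) · |4 7; -3 1| = −(-2)·(4 − (-21)) = 50
Sum: (-34) + (50) = 16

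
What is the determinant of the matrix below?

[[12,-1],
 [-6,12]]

138

det = 12·12 − (-1)·(-6) = 144 − 6 = 138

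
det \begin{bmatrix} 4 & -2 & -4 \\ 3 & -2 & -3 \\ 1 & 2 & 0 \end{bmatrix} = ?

Expand along row 3:
  + 1 · |-2 -4; -2 -3| = 1·(6 − 8) = -2
  − 2 · |4 -4; 3 -3| = −2·(-12 − (-12)) = 0
Sum: (-2) + (0) = -2

The determinant is -2.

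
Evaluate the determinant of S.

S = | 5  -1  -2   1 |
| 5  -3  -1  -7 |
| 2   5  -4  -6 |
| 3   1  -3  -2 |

Expand along row 1:
  + (5) · M_11   where M_11 = det([-3 -1 -7; 5 -4 -6; 1 -3 -2]) = 103
  − (-1) · M_12   where M_12 = det([5 -1 -7; 2 -4 -6; 3 -3 -2]) = -78
  + (-2) · M_13   where M_13 = det([5 -3 -7; 2 5 -6; 3 1 -2]) = 113
  − (1) · M_14   where M_14 = det([5 -3 -1; 2 5 -4; 3 1 -3]) = -24
det = (+1)·(5)·(103) + (-1)·(-1)·(-78) + (+1)·(-2)·(113) + (-1)·(1)·(-24) = 235

235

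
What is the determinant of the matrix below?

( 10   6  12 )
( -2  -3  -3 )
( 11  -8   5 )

The determinant is 60.

Expand along column 1:
  + 10 · |-3 -3; -8 5| = 10·(-15 − 24) = -390
  − (-2) · |6 12; -8 5| = −(-2)·(30 − (-96)) = 252
  + 11 · |6 12; -3 -3| = 11·(-18 − (-36)) = 198
Sum: (-390) + (252) + (198) = 60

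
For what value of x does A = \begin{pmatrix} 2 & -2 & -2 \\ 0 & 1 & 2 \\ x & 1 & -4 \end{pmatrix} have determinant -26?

Expanding along the column containing x, det(A) is linear in x: det(A) = (-2)·x + (-12).
Set (-2)·x + (-12) = -26  ⇒  (-2)·x = -14  ⇒  x = 7.

7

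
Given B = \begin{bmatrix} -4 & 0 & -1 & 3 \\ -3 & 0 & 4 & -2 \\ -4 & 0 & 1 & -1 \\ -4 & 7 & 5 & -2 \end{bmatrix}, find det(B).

det(B) = 294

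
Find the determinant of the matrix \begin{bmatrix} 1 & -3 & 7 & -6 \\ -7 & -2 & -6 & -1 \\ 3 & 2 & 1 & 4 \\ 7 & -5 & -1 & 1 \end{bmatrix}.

Expand along row 1:
  + (1) · M_11   where M_11 = det([-2 -6 -1; 2 1 4; -5 -1 1]) = 119
  − (-3) · M_12   where M_12 = det([-7 -6 -1; 3 1 4; 7 -1 1]) = -175
  + (7) · M_13   where M_13 = det([-7 -2 -1; 3 2 4; 7 -5 1]) = -175
  − (-6) · M_14   where M_14 = det([-7 -2 -6; 3 2 1; 7 -5 -1]) = 133
det = (+1)·(1)·(119) + (-1)·(-3)·(-175) + (+1)·(7)·(-175) + (-1)·(-6)·(133) = -833

-833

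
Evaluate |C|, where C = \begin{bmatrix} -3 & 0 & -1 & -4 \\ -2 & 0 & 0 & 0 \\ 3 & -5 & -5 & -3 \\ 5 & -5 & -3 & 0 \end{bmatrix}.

Expand along row 2 (it has 3 zeros):
  − (-2) · M_21   where M_21 = det([0 -1 -4; -5 -5 -3; -5 -3 0]) = 25
det = (-1)·(-2)·(25) = 50

|C| = 50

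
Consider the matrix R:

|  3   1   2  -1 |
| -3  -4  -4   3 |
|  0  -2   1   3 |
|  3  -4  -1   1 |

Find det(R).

33

Expand along row 3 (it has 1 zero):
  − (-2) · M_32   where M_32 = det([3 2 -1; -3 -4 3; 3 -1 1]) = 6
  + (1) · M_33   where M_33 = det([3 1 -1; -3 -4 3; 3 -4 1]) = 12
  − (3) · M_34   where M_34 = det([3 1 2; -3 -4 -4; 3 -4 -1]) = -3
det = (-1)·(-2)·(6) + (+1)·(1)·(12) + (-1)·(3)·(-3) = 33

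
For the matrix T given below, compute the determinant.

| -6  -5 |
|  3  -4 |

39

det(T) = (-6)·(-4) − (-5)·3 = 24 − (-15) = 39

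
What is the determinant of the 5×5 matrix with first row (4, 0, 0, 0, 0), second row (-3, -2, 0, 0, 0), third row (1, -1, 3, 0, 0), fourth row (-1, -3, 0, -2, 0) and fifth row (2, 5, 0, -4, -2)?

The matrix is lower triangular, so the determinant is the product of the diagonal entries:
det = (4) · (-2) · (3) · (-2) · (-2) = -96

The determinant is -96.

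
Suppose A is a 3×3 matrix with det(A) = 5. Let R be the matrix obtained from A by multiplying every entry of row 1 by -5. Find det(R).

-25

Scaling one row by -5 multiplies the determinant by -5.
det(R) = (-5)·(5) = -25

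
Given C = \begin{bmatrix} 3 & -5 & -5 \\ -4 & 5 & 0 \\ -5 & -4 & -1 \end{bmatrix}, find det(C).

Expand along column 3:
  + (-5) · |-4 5; -5 -4| = (-5)·(16 − (-25)) = -205
  + (-1) · |3 -5; -4 5| = (-1)·(15 − 20) = 5
Sum: (-205) + (5) = -200

The determinant is -200.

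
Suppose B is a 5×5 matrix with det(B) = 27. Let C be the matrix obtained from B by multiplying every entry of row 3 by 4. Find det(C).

108

Scaling one row by 4 multiplies the determinant by 4.
det(C) = (4)·(27) = 108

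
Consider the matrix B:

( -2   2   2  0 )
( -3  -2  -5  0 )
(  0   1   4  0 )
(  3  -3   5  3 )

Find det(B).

72

Expand along column 4 (it has 3 zeros):
  + (3) · M_44   where M_44 = det([-2 2 2; -3 -2 -5; 0 1 4]) = 24
det = (+1)·(3)·(24) = 72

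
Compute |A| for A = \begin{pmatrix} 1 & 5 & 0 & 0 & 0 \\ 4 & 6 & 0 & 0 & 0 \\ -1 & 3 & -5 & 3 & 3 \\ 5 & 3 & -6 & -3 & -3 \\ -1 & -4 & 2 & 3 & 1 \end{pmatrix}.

The determinant is 924.

A is block lower-triangular with a 2×2 block and a 3×3 block on the diagonal, so its determinant equals the product of the determinants of the diagonal blocks.
det of the 2×2 block = -14
det of the 3×3 block = -66
det = (-14)·(-66) = 924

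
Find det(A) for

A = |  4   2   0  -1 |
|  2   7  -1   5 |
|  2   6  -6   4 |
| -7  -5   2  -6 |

794

Expand along row 1 (it has 1 zero):
  + (4) · M_11   where M_11 = det([7 -1 5; 6 -6 4; -5 2 -6]) = 90
  − (2) · M_12   where M_12 = det([2 -1 5; 2 -6 4; -7 2 -6]) = -118
  − (-1) · M_14   where M_14 = det([2 7 -1; 2 6 -6; -7 -5 2]) = 198
det = (+1)·(4)·(90) + (-1)·(2)·(-118) + (-1)·(-1)·(198) = 794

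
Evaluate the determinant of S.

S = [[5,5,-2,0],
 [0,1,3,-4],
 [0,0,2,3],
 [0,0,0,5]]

S is upper triangular, so det(S) is the product of the diagonal entries:
det = (5) · (1) · (2) · (5) = 50

The determinant is 50.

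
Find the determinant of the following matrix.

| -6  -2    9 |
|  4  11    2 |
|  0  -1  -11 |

590

Expand along row 3:
  − (-1) · |-6 9; 4 2| = −(-1)·(-12 − 36) = -48
  + (-11) · |-6 -2; 4 11| = (-11)·(-66 − (-8)) = 638
Sum: (-48) + (638) = 590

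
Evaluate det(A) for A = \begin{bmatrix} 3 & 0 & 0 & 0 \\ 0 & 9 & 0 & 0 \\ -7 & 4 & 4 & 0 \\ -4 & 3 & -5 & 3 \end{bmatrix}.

324

A is lower triangular, so det(A) is the product of the diagonal entries:
det = (3) · (9) · (4) · (3) = 324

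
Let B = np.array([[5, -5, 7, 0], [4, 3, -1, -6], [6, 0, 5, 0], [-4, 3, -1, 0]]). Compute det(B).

Expand along column 4 (it has 3 zeros):
  + (-6) · M_24   where M_24 = det([5 -5 7; 6 0 5; -4 3 -1]) = 121
det = (+1)·(-6)·(121) = -726

-726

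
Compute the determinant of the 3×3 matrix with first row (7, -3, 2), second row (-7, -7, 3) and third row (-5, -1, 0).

Expand along row 3:
  + (-5) · |-3 2; -7 3| = (-5)·(-9 − (-14)) = -25
  − (-1) · |7 2; -7 3| = −(-1)·(21 − (-14)) = 35
Sum: (-25) + (35) = 10

10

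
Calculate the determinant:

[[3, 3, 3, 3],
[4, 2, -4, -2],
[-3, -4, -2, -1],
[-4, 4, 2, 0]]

-180

Expand along row 4 (it has 1 zero):
  − (-4) · M_41   where M_41 = det([3 3 3; 2 -4 -2; -4 -2 -1]) = -30
  + (4) · M_42   where M_42 = det([3 3 3; 4 -4 -2; -3 -2 -1]) = -30
  − (2) · M_43   where M_43 = det([3 3 3; 4 2 -2; -3 -4 -1]) = -30
det = (-1)·(-4)·(-30) + (+1)·(4)·(-30) + (-1)·(2)·(-30) = -180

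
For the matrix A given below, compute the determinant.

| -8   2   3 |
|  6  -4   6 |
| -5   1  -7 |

det(A) = -194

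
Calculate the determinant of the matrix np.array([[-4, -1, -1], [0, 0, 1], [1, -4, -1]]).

-17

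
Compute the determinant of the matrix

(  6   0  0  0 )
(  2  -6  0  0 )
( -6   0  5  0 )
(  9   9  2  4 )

The matrix is lower triangular, so the determinant is the product of the diagonal entries:
det = (6) · (-6) · (5) · (4) = -720

-720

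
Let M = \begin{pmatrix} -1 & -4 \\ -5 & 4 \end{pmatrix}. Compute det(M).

det(M) = -24

det(M) = (-1)·4 − (-4)·(-5) = -4 − 20 = -24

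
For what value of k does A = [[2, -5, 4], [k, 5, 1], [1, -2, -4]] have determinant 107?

Expanding along the column containing k, det(A) is linear in k: det(A) = (-28)·k + (-61).
Set (-28)·k + (-61) = 107  ⇒  (-28)·k = 168  ⇒  k = -6.

-6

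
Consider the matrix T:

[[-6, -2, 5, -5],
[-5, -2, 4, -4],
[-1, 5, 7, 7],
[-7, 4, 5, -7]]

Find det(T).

Expand along row 1:
  + (-6) · M_11   where M_11 = det([-2 4 -4; 5 7 7; 4 5 -7]) = 432
  − (-2) · M_12   where M_12 = det([-5 4 -4; -1 7 7; -7 5 -7]) = 20
  + (5) · M_13   where M_13 = det([-5 -2 -4; -1 5 7; -7 4 -7]) = 303
  − (-5) · M_14   where M_14 = det([-5 -2 4; -1 5 7; -7 4 5]) = 227
det = (+1)·(-6)·(432) + (-1)·(-2)·(20) + (+1)·(5)·(303) + (-1)·(-5)·(227) = 98

det(T) = 98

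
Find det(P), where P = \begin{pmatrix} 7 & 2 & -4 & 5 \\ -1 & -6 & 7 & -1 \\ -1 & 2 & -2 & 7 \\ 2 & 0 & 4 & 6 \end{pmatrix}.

|P| = 1368

Expand along row 4 (it has 1 zero):
  − (2) · M_41   where M_41 = det([2 -4 5; -6 7 -1; 2 -2 7]) = -76
  − (4) · M_43   where M_43 = det([7 2 5; -1 -6 -1; -1 2 7]) = -304
  + (6) · M_44   where M_44 = det([7 2 -4; -1 -6 7; -1 2 -2]) = 0
det = (-1)·(2)·(-76) + (-1)·(4)·(-304) + (+1)·(6)·(0) = 1368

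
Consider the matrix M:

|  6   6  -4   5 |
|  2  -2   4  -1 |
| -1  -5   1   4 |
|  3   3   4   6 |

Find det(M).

Expand along row 1:
  + (6) · M_11   where M_11 = det([-2 4 -1; -5 1 4; 3 4 6]) = 211
  − (6) · M_12   where M_12 = det([2 4 -1; -1 1 4; 3 4 6]) = 59
  + (-4) · M_13   where M_13 = det([2 -2 -1; -1 -5 4; 3 3 6]) = -132
  − (5) · M_14   where M_14 = det([2 -2 4; -1 -5 1; 3 3 4]) = -12
det = (+1)·(6)·(211) + (-1)·(6)·(59) + (+1)·(-4)·(-132) + (-1)·(5)·(-12) = 1500

|M| = 1500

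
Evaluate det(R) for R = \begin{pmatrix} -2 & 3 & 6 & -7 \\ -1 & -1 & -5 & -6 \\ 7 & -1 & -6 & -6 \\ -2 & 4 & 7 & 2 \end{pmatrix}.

det(R) = -1056

Expand along row 1:
  + (-2) · M_11   where M_11 = det([-1 -5 -6; -1 -6 -6; 4 7 2]) = -22
  − (3) · M_12   where M_12 = det([-1 -5 -6; 7 -6 -6; -2 7 2]) = -242
  + (6) · M_13   where M_13 = det([-1 -1 -6; 7 -1 -6; -2 4 2]) = -176
  − (-7) · M_14   where M_14 = det([-1 -1 -5; 7 -1 -6; -2 4 7]) = -110
det = (+1)·(-2)·(-22) + (-1)·(3)·(-242) + (+1)·(6)·(-176) + (-1)·(-7)·(-110) = -1056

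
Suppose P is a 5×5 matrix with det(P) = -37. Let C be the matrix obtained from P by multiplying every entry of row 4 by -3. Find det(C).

111

Scaling one row by -3 multiplies the determinant by -3.
det(C) = (-3)·(-37) = 111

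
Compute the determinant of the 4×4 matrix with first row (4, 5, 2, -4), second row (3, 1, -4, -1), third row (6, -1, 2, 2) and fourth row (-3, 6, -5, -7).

Expand along row 1:
  + (4) · M_11   where M_11 = det([1 -4 -1; -1 2 2; 6 -5 -7]) = -17
  − (5) · M_12   where M_12 = det([3 -4 -1; 6 2 2; -3 -5 -7]) = -132
  + (2) · M_13   where M_13 = det([3 1 -1; 6 -1 2; -3 6 -7]) = -12
  − (-4) · M_14   where M_14 = det([3 1 -4; 6 -1 2; -3 6 -5]) = -129
det = (+1)·(4)·(-17) + (-1)·(5)·(-132) + (+1)·(2)·(-12) + (-1)·(-4)·(-129) = 52

52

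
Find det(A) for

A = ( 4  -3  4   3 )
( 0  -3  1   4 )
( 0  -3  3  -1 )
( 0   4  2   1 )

-352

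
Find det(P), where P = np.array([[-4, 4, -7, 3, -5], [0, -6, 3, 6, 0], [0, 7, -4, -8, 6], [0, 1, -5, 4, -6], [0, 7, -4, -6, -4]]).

Expand along column 1 (it has 4 zeros):
  + (-4) · M_11   where M_11 = det([-6 3 6 0; 7 -4 -8 6; 1 -5 4 -6; 7 -4 -6 -4]) = -60
det = (+1)·(-4)·(-60) = 240

The determinant is 240.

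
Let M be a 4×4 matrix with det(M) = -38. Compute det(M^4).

2085136

det(M^4) = (det M)^4 = (-38)^4 = 2085136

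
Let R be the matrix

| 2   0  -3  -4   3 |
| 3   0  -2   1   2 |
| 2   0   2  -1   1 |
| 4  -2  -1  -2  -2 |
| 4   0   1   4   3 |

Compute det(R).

Expand along column 2 (it has 4 zeros):
  + (-2) · M_42   where M_42 = det([2 -3 -4 3; 3 -2 1 2; 2 2 -1 1; 4 1 4 3]) = -106
det = (+1)·(-2)·(-106) = 212

212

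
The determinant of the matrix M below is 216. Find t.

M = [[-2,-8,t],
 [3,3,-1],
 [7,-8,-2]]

Expanding along the row containing t, det(M) is linear in t: det(M) = (-45)·t + (36).
Set (-45)·t + (36) = 216  ⇒  (-45)·t = 180  ⇒  t = -4.

-4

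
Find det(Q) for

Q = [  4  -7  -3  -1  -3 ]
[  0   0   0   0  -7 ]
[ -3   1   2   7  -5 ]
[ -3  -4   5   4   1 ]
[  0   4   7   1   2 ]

-11032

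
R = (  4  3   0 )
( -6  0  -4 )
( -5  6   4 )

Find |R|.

The determinant is 228.

Expand along row 1:
  + 4 · |0 -4; 6 4| = 4·(0 − (-24)) = 96
  − 3 · |-6 -4; -5 4| = −3·(-24 − 20) = 132
Sum: (96) + (132) = 228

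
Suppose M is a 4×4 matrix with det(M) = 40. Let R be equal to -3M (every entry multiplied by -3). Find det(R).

For a 4×4 matrix, det(-3M) = (-3)^4·det(M) = 81·det(M).
det(R) = (81)·(40) = 3240

3240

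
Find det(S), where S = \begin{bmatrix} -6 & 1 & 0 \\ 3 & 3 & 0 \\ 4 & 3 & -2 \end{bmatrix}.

42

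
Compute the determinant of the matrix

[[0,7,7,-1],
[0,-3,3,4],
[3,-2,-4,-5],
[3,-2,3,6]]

861

Expand along column 1 (it has 2 zeros):
  + (3) · M_31   where M_31 = det([7 7 -1; -3 3 4; -2 3 6]) = 115
  − (3) · M_41   where M_41 = det([7 7 -1; -3 3 4; -2 -4 -5]) = -172
det = (+1)·(3)·(115) + (-1)·(3)·(-172) = 861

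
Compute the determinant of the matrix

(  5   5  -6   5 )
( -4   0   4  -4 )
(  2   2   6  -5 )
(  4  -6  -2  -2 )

Expand along row 2 (it has 1 zero):
  − (-4) · M_21   where M_21 = det([5 -6 5; 2 6 -5; -6 -2 -2]) = -154
  − (4) · M_23   where M_23 = det([5 5 5; 2 2 -5; 4 -6 -2]) = -350
  + (-4) · M_24   where M_24 = det([5 5 -6; 2 2 6; 4 -6 -2]) = 420
det = (-1)·(-4)·(-154) + (-1)·(4)·(-350) + (+1)·(-4)·(420) = -896

The determinant is -896.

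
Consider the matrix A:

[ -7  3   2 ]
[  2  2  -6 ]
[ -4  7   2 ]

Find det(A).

det(A) = -218

Expand along column 1:
  + (-7) · |2 -6; 7 2| = (-7)·(4 − (-42)) = -322
  − 2 · |3 2; 7 2| = −2·(6 − 14) = 16
  + (-4) · |3 2; 2 -6| = (-4)·(-18 − 4) = 88
Sum: (-322) + (16) + (88) = -218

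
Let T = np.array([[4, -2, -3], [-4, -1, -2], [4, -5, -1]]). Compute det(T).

The determinant is -84.

Expand along row 1:
  + 4 · |-1 -2; -5 -1| = 4·(1 − 10) = -36
  − (-2) · |-4 -2; 4 -1| = −(-2)·(4 − (-8)) = 24
  + (-3) · |-4 -1; 4 -5| = (-3)·(20 − (-4)) = -72
Sum: (-36) + (24) + (-72) = -84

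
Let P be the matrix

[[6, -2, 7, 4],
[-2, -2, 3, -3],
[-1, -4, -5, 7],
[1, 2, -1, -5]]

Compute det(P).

The determinant is -1010.

Expand along row 1:
  + (6) · M_11   where M_11 = det([-2 3 -3; -4 -5 7; 2 -1 -5]) = -124
  − (-2) · M_12   where M_12 = det([-2 3 -3; -1 -5 7; 1 -1 -5]) = -76
  + (7) · M_13   where M_13 = det([-2 -2 -3; -1 -4 7; 1 2 -5]) = -22
  − (4) · M_14   where M_14 = det([-2 -2 3; -1 -4 -5; 1 2 -1]) = -10
det = (+1)·(6)·(-124) + (-1)·(-2)·(-76) + (+1)·(7)·(-22) + (-1)·(4)·(-10) = -1010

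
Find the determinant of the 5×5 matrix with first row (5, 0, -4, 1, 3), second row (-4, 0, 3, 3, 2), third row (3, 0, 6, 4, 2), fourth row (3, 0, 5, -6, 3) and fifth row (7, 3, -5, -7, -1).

The determinant is 5826.

Expand along column 2 (it has 4 zeros):
  − (3) · M_52   where M_52 = det([5 -4 1 3; -4 3 3 2; 3 6 4 2; 3 5 -6 3]) = -1942
det = (-1)·(3)·(-1942) = 5826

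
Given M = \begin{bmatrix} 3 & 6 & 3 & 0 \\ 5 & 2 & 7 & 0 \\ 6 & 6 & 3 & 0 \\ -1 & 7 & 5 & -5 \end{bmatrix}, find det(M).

Expand along column 4 (it has 3 zeros):
  + (-5) · M_44   where M_44 = det([3 6 3; 5 2 7; 6 6 3]) = 108
det = (+1)·(-5)·(108) = -540

|M| = -540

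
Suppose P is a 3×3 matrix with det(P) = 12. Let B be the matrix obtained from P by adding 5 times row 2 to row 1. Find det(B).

Adding a multiple of one row to another leaves the determinant unchanged.
det(B) = (1)·(12) = 12

|B| = 12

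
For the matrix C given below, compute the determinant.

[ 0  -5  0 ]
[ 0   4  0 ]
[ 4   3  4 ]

Expand along column 1:
  + 4 · |-5 0; 4 0| = 4·(0 − 0) = 0

The determinant is 0.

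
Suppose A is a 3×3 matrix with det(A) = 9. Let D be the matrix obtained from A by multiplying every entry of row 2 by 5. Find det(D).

|D| = 45

Scaling one row by 5 multiplies the determinant by 5.
det(D) = (5)·(9) = 45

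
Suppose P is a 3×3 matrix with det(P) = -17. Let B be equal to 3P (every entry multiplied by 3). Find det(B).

For a 3×3 matrix, det(3P) = 3^3·det(P) = 27·det(P).
det(B) = (27)·(-17) = -459

-459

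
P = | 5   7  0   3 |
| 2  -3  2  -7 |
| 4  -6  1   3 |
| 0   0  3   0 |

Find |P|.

Expand along row 4 (it has 3 zeros):
  − (3) · M_43   where M_43 = det([5 7 3; 2 -3 -7; 4 -6 3]) = -493
det = (-1)·(3)·(-493) = 1479

1479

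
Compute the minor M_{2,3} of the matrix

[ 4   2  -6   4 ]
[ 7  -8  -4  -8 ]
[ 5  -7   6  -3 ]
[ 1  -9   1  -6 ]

The minor is -38.

Delete row 2 and column 3; the remaining 3×3 submatrix is [4 2 4; 5 -7 -3; 1 -9 -6].
Its determinant is -38.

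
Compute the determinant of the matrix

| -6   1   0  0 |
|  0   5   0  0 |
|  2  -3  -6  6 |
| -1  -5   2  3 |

The matrix is block lower-triangular with a 2×2 block and a 2×2 block on the diagonal, so its determinant equals the product of the determinants of the diagonal blocks.
det of the 2×2 block = -30
det of the 2×2 block = -30
det = (-30)·(-30) = 900

The determinant is 900.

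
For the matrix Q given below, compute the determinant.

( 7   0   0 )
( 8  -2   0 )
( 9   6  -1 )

Q is lower triangular, so det(Q) is the product of the diagonal entries:
det = (7) · (-2) · (-1) = 14

14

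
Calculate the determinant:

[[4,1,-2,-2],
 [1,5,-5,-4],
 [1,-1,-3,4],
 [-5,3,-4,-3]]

The determinant is 334.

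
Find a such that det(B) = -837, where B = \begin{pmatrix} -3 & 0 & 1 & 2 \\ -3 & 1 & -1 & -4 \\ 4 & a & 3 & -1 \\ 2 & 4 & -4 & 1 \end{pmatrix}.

Expanding along the column containing a, det(B) is linear in a: det(B) = (-74)·a + (-319).
Set (-74)·a + (-319) = -837  ⇒  (-74)·a = -518  ⇒  a = 7.

a = 7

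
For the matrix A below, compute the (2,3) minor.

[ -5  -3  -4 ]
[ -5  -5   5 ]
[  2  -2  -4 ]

16

Delete row 2 and column 3; the remaining 2×2 submatrix is [-5 -3; 2 -2].
Its determinant is (-5)·(-2) − (-3)·2 = 16.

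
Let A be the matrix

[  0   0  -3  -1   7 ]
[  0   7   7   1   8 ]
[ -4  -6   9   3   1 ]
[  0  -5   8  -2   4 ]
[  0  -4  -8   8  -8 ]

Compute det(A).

27296

Expand along column 1 (it has 4 zeros):
  + (-4) · M_31   where M_31 = det([0 -3 -1 7; 7 7 1 8; -5 8 -2 4; -4 -8 8 -8]) = -6824
det = (+1)·(-4)·(-6824) = 27296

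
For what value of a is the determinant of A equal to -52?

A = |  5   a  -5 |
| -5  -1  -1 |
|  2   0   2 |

a = -4

Expanding along the row containing a, det(A) is linear in a: det(A) = (8)·a + (-20).
Set (8)·a + (-20) = -52  ⇒  (8)·a = -32  ⇒  a = -4.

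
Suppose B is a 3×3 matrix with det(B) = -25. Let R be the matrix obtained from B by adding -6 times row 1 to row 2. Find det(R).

The determinant is -25.

Adding a multiple of one row to another leaves the determinant unchanged.
det(R) = (1)·(-25) = -25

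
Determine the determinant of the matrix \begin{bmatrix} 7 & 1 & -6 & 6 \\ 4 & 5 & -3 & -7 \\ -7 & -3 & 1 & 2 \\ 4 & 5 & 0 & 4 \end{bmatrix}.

The determinant is -1945.

Expand along row 4 (it has 1 zero):
  − (4) · M_41   where M_41 = det([1 -6 6; 5 -3 -7; -3 1 2]) = -89
  + (5) · M_42   where M_42 = det([7 -6 6; 4 -3 -7; -7 1 2]) = -341
  + (4) · M_44   where M_44 = det([7 1 -6; 4 5 -3; -7 -3 1]) = -149
det = (-1)·(4)·(-89) + (+1)·(5)·(-341) + (+1)·(4)·(-149) = -1945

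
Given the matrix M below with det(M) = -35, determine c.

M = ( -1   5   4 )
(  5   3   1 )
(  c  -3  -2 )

c = 4

Expanding along the column containing c, det(M) is linear in c: det(M) = (-7)·c + (-7).
Set (-7)·c + (-7) = -35  ⇒  (-7)·c = -28  ⇒  c = 4.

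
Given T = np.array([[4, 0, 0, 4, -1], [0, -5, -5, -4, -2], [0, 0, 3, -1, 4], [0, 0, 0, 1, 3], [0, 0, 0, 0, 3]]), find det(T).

The determinant is -180.

T is upper triangular, so det(T) is the product of the diagonal entries:
det = (4) · (-5) · (3) · (1) · (3) = -180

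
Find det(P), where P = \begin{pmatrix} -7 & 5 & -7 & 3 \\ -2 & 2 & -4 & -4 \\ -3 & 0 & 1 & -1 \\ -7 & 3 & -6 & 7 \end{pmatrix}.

det(P) = 310

Expand along row 3 (it has 1 zero):
  + (-3) · M_31   where M_31 = det([5 -7 3; 2 -4 -4; 3 -6 7]) = -78
  + (1) · M_33   where M_33 = det([-7 5 3; -2 2 -4; -7 3 7]) = 52
  − (-1) · M_34   where M_34 = det([-7 5 -7; -2 2 -4; -7 3 -6]) = 24
det = (+1)·(-3)·(-78) + (+1)·(1)·(52) + (-1)·(-1)·(24) = 310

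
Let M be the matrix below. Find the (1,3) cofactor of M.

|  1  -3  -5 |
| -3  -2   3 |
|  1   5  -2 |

-13

Delete row 1 and column 3; the remaining 2×2 submatrix is [-3 -2; 1 5].
Its determinant is (-3)·5 − (-2)·1 = -13.
The cofactor carries sign (−1)^(1+3) = +1, so C_{1,3} = +(-13) = -13.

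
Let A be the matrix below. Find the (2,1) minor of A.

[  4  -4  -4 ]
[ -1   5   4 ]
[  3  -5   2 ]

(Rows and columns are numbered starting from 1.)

-28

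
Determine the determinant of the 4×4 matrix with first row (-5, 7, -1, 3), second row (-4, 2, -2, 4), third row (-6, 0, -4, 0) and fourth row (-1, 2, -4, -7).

Expand along row 3 (it has 2 zeros):
  + (-6) · M_31   where M_31 = det([7 -1 3; 2 -2 4; 2 -4 -7]) = 176
  + (-4) · M_33   where M_33 = det([-5 7 3; -4 2 4; -1 2 -7]) = -132
det = (+1)·(-6)·(176) + (+1)·(-4)·(-132) = -528

The determinant is -528.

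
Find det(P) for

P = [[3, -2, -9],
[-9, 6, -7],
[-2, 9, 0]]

The determinant is 782.

Expand along column 3:
  + (-9) · |-9 6; -2 9| = (-9)·(-81 − (-12)) = 621
  − (-7) · |3 -2; -2 9| = −(-7)·(27 − 4) = 161
Sum: (621) + (161) = 782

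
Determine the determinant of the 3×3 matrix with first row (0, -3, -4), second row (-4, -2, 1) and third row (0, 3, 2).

Expand along column 1:
  − (-4) · |-3 -4; 3 2| = −(-4)·(-6 − (-12)) = 24

The determinant is 24.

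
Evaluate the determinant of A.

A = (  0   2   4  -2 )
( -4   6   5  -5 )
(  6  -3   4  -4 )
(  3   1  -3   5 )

-478

Expand along row 1 (it has 1 zero):
  − (2) · M_12   where M_12 = det([-4 5 -5; 6 4 -4; 3 -3 5]) = -92
  + (4) · M_13   where M_13 = det([-4 6 -5; 6 -3 -4; 3 1 5]) = -283
  − (-2) · M_14   where M_14 = det([-4 6 5; 6 -3 4; 3 1 -3]) = 235
det = (-1)·(2)·(-92) + (+1)·(4)·(-283) + (-1)·(-2)·(235) = -478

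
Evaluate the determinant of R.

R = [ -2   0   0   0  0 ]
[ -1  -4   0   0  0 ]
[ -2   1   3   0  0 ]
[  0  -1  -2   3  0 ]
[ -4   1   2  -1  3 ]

R is lower triangular, so det(R) is the product of the diagonal entries:
det = (-2) · (-4) · (3) · (3) · (3) = 216

216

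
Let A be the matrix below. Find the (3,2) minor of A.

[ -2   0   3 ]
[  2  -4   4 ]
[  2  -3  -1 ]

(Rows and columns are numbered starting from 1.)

-14

Delete row 3 and column 2; the remaining 2×2 submatrix is [-2 3; 2 4].
Its determinant is (-2)·4 − 3·2 = -14.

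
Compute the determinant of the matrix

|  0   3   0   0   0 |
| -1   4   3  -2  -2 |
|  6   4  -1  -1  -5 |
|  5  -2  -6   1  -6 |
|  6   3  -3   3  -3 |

Expand along row 1 (it has 4 zeros):
  − (3) · M_12   where M_12 = det([-1 3 -2 -2; 6 -1 -1 -5; 5 -6 1 -6; 6 -3 3 -3]) = -294
det = (-1)·(3)·(-294) = 882

882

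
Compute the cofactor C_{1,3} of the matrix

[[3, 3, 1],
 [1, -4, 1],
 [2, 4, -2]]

Delete row 1 and column 3; the remaining 2×2 submatrix is [1 -4; 2 4].
Its determinant is 1·4 − (-4)·2 = 12.
The cofactor carries sign (−1)^(1+3) = +1, so C_{1,3} = +(12) = 12.

The cofactor is 12.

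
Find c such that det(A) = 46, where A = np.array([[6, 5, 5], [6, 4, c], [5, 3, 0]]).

8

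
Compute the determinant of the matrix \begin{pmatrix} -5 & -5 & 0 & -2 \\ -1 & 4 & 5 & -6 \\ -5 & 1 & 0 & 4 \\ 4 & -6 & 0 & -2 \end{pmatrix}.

960

Expand along column 3 (it has 3 zeros):
  − (5) · M_23   where M_23 = det([-5 -5 -2; -5 1 4; 4 -6 -2]) = -192
det = (-1)·(5)·(-192) = 960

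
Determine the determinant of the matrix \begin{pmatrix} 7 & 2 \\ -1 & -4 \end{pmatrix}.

det = 7·(-4) − 2·(-1) = -28 − (-2) = -26

-26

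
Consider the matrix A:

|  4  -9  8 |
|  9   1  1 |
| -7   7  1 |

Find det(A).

|A| = 680

Expand along column 1:
  + 4 · |1 1; 7 1| = 4·(1 − 7) = -24
  − 9 · |-9 8; 7 1| = −9·(-9 − 56) = 585
  + (-7) · |-9 8; 1 1| = (-7)·(-9 − 8) = 119
Sum: (-24) + (585) + (119) = 680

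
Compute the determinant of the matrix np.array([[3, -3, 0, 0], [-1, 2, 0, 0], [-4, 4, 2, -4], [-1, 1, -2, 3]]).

-6

The matrix is block lower-triangular with a 2×2 block and a 2×2 block on the diagonal, so its determinant equals the product of the determinants of the diagonal blocks.
det of the 2×2 block = 3
det of the 2×2 block = -2
det = (3)·(-2) = -6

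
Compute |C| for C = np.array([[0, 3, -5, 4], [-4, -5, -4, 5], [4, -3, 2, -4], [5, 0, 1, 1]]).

Expand along row 1 (it has 1 zero):
  − (3) · M_12   where M_12 = det([-4 -4 5; 4 2 -4; 5 1 1]) = 42
  + (-5) · M_13   where M_13 = det([-4 -5 5; 4 -3 -4; 5 0 1]) = 207
  − (4) · M_14   where M_14 = det([-4 -5 -4; 4 -3 2; 5 0 1]) = -78
det = (-1)·(3)·(42) + (+1)·(-5)·(207) + (-1)·(4)·(-78) = -849

-849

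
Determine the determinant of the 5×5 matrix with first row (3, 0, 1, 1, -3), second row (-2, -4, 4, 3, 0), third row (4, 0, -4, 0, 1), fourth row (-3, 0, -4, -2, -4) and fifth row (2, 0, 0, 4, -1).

2192

Expand along column 2 (it has 4 zeros):
  + (-4) · M_22   where M_22 = det([3 1 1 -3; 4 -4 0 1; -3 -4 -2 -4; 2 0 4 -1]) = -548
det = (+1)·(-4)·(-548) = 2192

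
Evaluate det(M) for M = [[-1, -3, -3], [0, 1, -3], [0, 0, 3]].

M is upper triangular, so det(M) is the product of the diagonal entries:
det = (-1) · (1) · (3) = -3

The determinant is -3.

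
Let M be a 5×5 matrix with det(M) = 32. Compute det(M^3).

det(M^3) = (det M)^3 = (32)^3 = 32768

32768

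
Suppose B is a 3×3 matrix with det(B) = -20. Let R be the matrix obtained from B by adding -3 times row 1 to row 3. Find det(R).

Adding a multiple of one row to another leaves the determinant unchanged.
det(R) = (1)·(-20) = -20

The determinant is -20.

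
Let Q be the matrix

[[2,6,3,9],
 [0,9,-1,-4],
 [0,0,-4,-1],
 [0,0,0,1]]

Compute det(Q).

Q is upper triangular, so det(Q) is the product of the diagonal entries:
det = (2) · (9) · (-4) · (1) = -72

-72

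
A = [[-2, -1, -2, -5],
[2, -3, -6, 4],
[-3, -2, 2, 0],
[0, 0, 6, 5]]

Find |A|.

Expand along row 4 (it has 2 zeros):
  − (6) · M_43   where M_43 = det([-2 -1 -5; 2 -3 4; -3 -2 0]) = 61
  + (5) · M_44   where M_44 = det([-2 -1 -2; 2 -3 -6; -3 -2 2]) = 48
det = (-1)·(6)·(61) + (+1)·(5)·(48) = -126

|A| = -126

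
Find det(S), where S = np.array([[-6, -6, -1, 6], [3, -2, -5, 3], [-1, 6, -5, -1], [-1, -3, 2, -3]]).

det(S) = 1568

Expand along row 1:
  + (-6) · M_11   where M_11 = det([-2 -5 3; 6 -5 -1; -3 2 -3]) = -148
  − (-6) · M_12   where M_12 = det([3 -5 3; -1 -5 -1; -1 2 -3]) = 40
  + (-1) · M_13   where M_13 = det([3 -2 3; -1 6 -1; -1 -3 -3]) = -32
  − (6) · M_14   where M_14 = det([3 -2 -5; -1 6 -5; -1 -3 2]) = -68
det = (+1)·(-6)·(-148) + (-1)·(-6)·(40) + (+1)·(-1)·(-32) + (-1)·(6)·(-68) = 1568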